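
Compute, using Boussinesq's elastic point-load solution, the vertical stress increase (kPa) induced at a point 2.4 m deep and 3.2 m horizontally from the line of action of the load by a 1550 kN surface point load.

Boussinesq vertical stress below a point load on an elastic half-space:
Δσ_z = 3P/(2πz²) · [1 + (r/z)²]^(−5/2)
r/z = 3.2/2.4 = 1.3333; [1+(r/z)²]^(−5/2) = 0.07776.
Δσ_z = 3×1550/(2π×2.4²) × 0.07776 = 128.48 × 0.07776 = 9.991 kPa

Δσ_z ≈ 9.99 kPa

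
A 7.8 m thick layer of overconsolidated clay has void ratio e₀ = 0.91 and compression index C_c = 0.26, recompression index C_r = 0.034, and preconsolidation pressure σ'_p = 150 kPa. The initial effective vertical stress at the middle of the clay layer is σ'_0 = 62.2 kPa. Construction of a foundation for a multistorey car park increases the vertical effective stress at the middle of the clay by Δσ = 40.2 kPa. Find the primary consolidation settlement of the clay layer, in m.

Final effective stress: σ'_f = 62.2 + 40.2 = 102.4 kPa.
σ'_f = 102.4 ≤ σ'_p = 150 kPa, so the clay remains overconsolidated and only the recompression index applies:
S_c = C_r·H/(1+e₀)·log₁₀(σ'_f/σ'_0) = 0.034×7.8/1.91×log₁₀(102.4/62.2)
    = 0.13885 × 0.21651 = 0.03006 m

S_c ≈ 0.0301 m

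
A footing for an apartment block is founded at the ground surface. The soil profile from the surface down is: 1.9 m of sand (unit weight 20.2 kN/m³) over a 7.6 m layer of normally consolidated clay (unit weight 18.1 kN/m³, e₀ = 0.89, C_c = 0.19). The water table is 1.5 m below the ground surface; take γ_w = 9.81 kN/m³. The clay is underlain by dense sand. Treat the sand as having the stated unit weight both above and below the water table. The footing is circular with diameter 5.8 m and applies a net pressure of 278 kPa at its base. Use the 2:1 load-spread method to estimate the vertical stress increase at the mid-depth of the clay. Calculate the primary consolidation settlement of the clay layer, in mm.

S_c ≈ 242 mm

Mid-depth of clay below the ground surface: z = 1.9 + 7.6/2 = 5.7 m.
Total vertical stress at mid-clay: σ_v = 20.2×1.9 + 18.1×3.8 = 107.16 kPa.
Pore pressure: u = 9.81×(5.7 − 1.5) = 41.202 kPa.
Initial effective stress: σ'_0 = σ_v − u = 107.16 − 41.202 = 65.958 kPa.
Stress increase at mid-clay by the 2:1 spreading method:
Δσ ≈ qD²/(D+z)² = 278×5.8²/(5.8+5.7)² = 70.714 kPa
Final effective stress: σ'_f = σ'_0 + Δσ = 65.958 + 70.714 = 136.67 kPa.
Normally consolidated clay, so the full stress increment lies on the virgin compression line:
S_c = C_c·H/(1+e₀)·log₁₀(σ'_f/σ'_0) = 0.19×7.6/(1+0.89)×log₁₀(136.67/65.958)
    = 0.76402 × 0.31641 = 0.2417 m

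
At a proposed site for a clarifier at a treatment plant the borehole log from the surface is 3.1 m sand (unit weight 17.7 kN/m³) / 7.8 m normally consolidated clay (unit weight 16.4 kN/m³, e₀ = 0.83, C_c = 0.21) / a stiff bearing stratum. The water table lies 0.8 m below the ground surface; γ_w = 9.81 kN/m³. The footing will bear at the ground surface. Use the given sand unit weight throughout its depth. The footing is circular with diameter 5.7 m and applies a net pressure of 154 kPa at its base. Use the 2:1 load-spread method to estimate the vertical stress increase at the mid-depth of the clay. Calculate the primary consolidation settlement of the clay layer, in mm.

S_c ≈ 167 mm

Mid-depth of clay below the ground surface: z = 3.1 + 7.8/2 = 7 m.
Total vertical stress at mid-clay: σ_v = 17.7×3.1 + 16.4×3.9 = 118.83 kPa.
Pore pressure: u = 9.81×(7 − 0.8) = 60.822 kPa.
Initial effective stress: σ'_0 = σ_v − u = 118.83 − 60.822 = 58.008 kPa.
Stress increase at mid-clay by the 2:1 spreading method:
Δσ ≈ qD²/(D+z)² = 154×5.7²/(5.7+7)² = 31.022 kPa
Final effective stress: σ'_f = σ'_0 + Δσ = 58.008 + 31.022 = 89.03 kPa.
Normally consolidated clay, so the full stress increment lies on the virgin compression line:
S_c = C_c·H/(1+e₀)·log₁₀(σ'_f/σ'_0) = 0.21×7.8/(1+0.83)×log₁₀(89.03/58.008)
    = 0.89508 × 0.18605 = 0.1665 m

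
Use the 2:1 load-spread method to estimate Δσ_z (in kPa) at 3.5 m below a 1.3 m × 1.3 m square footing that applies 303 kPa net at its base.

By the 2:1 method the load spreads at 1 horizontal : 2 vertical, so at depth z the loaded area has grown by z in each plan dimension:
Δσ = qBL/((B+z)(L+z)) = 303×1.3×1.3/((1.3+3.5)(1.3+3.5)) = 22.225 kPa

Δσ_z ≈ 22.2 kPa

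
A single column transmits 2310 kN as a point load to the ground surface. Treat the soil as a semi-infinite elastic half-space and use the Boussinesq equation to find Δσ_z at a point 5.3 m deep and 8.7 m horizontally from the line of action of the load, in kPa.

Boussinesq vertical stress below a point load on an elastic half-space:
Δσ_z = 3P/(2πz²) · [1 + (r/z)²]^(−5/2)
r/z = 8.7/5.3 = 1.6415; [1+(r/z)²]^(−5/2) = 0.038115.
Δσ_z = 3×2310/(2π×5.3²) × 0.038115 = 39.265 × 0.038115 = 1.497 kPa

Δσ_z ≈ 1.5 kPa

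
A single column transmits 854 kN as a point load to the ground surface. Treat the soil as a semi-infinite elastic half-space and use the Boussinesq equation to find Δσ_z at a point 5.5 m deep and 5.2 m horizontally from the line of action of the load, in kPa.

Δσ_z ≈ 2.73 kPa

Boussinesq vertical stress below a point load on an elastic half-space:
Δσ_z = 3P/(2πz²) · [1 + (r/z)²]^(−5/2)
r/z = 5.2/5.5 = 0.94545; [1+(r/z)²]^(−5/2) = 0.20259.
Δσ_z = 3×854/(2π×5.5²) × 0.20259 = 13.48 × 0.20259 = 2.731 kPa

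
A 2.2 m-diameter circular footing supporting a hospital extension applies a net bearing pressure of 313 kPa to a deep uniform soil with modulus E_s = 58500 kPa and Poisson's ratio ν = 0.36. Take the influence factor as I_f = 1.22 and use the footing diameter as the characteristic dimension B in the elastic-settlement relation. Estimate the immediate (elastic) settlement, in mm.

S_e ≈ 12.5 mm

Immediate (elastic) settlement: S_e = q·B·(1−ν²)/E_s · I_f.
S_e = 313 × 2.2 × (1 − 0.36²) / 58500 × 1.22
    = 313 × 2.2 × 0.8704 / 58500 × 1.22
    = 0.0125 m = 12.5 mm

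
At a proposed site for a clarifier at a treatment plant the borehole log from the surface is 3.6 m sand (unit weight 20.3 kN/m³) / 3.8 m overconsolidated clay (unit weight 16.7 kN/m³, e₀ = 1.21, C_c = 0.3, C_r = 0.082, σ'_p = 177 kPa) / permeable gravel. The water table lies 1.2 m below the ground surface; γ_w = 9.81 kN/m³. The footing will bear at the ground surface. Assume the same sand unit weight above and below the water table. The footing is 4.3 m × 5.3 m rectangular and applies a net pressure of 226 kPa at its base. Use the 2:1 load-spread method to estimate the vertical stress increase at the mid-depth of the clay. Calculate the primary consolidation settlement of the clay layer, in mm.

Mid-depth of clay below the ground surface: z = 3.6 + 3.8/2 = 5.5 m.
Total vertical stress at mid-clay: σ_v = 20.3×3.6 + 16.7×1.9 = 104.81 kPa.
Pore pressure: u = 9.81×(5.5 − 1.2) = 42.183 kPa.
Initial effective stress: σ'_0 = σ_v − u = 104.81 − 42.183 = 62.627 kPa.
Stress increase at mid-clay by the 2:1 spreading method:
Δσ = qBL/((B+z)(L+z)) = 226×4.3×5.3/((4.3+5.5)(5.3+5.5)) = 48.663 kPa
Final effective stress: σ'_f = 62.627 + 48.663 = 111.29 kPa.
σ'_f = 111.29 ≤ σ'_p = 177 kPa, so the clay remains overconsolidated and only the recompression index applies:
S_c = C_r·H/(1+e₀)·log₁₀(σ'_f/σ'_0) = 0.082×3.8/2.21×log₁₀(111.29/62.627)
    = 0.141 × 0.24969 = 0.03521 m

S_c ≈ 35.2 mm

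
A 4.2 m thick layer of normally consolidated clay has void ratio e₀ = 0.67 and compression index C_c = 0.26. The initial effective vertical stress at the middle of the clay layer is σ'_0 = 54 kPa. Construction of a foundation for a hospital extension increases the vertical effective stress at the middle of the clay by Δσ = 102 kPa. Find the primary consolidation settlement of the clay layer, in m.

S_c ≈ 0.301 m

Final effective stress: σ'_f = σ'_0 + Δσ = 54 + 102 = 156 kPa.
Normally consolidated clay, so the full stress increment lies on the virgin compression line:
S_c = C_c·H/(1+e₀)·log₁₀(σ'_f/σ'_0) = 0.26×4.2/(1+0.67)×log₁₀(156/54)
    = 0.65389 × 0.46073 = 0.3013 m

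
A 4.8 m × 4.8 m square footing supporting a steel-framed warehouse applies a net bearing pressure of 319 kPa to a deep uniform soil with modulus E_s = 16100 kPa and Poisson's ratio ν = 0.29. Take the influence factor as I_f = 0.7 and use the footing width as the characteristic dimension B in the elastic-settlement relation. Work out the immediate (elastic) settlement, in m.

S_e ≈ 0.061 m

Immediate (elastic) settlement: S_e = q·B·(1−ν²)/E_s · I_f.
S_e = 319 × 4.8 × (1 − 0.29²) / 16100 × 0.7
    = 319 × 4.8 × 0.9159 / 16100 × 0.7
    = 0.06098 m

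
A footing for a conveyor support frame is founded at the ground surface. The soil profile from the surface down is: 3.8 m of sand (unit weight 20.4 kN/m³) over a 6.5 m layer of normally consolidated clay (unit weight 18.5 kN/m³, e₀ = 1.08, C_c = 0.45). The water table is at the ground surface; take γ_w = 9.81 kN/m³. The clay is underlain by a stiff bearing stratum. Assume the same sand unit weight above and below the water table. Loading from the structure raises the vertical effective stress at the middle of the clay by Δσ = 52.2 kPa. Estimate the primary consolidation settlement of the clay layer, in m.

S_c ≈ 0.346 m

Mid-depth of clay below the ground surface: z = 3.8 + 6.5/2 = 7.05 m.
Total vertical stress at mid-clay: σ_v = 20.4×3.8 + 18.5×3.25 = 137.64 kPa.
Pore pressure: u = 9.81×(7.05 − 0) = 69.16 kPa.
Initial effective stress: σ'_0 = σ_v − u = 137.64 − 69.16 = 68.48 kPa.
Final effective stress: σ'_f = σ'_0 + Δσ = 68.48 + 52.2 = 120.68 kPa.
Normally consolidated clay, so the full stress increment lies on the virgin compression line:
S_c = C_c·H/(1+e₀)·log₁₀(σ'_f/σ'_0) = 0.45×6.5/(1+1.08)×log₁₀(120.68/68.48)
    = 1.4062 × 0.24607 = 0.346 m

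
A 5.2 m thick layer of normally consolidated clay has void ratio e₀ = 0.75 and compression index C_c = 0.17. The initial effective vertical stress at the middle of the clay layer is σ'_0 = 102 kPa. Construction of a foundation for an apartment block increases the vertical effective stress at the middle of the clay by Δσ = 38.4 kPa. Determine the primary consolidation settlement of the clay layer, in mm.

Final effective stress: σ'_f = σ'_0 + Δσ = 102 + 38.4 = 140.4 kPa.
Normally consolidated clay, so the full stress increment lies on the virgin compression line:
S_c = C_c·H/(1+e₀)·log₁₀(σ'_f/σ'_0) = 0.17×5.2/(1+0.75)×log₁₀(140.4/102)
    = 0.50514 × 0.13877 = 0.0701 m

S_c ≈ 70.1 mm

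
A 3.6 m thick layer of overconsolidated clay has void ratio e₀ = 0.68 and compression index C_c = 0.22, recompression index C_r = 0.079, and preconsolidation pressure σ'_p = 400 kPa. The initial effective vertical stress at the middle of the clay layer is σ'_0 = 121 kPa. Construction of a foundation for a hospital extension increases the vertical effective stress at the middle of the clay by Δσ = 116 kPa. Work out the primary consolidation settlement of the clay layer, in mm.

Final effective stress: σ'_f = 121 + 116 = 237 kPa.
σ'_f = 237 ≤ σ'_p = 400 kPa, so the clay remains overconsolidated and only the recompression index applies:
S_c = C_r·H/(1+e₀)·log₁₀(σ'_f/σ'_0) = 0.079×3.6/1.68×log₁₀(237/121)
    = 0.16929 × 0.29196 = 0.04943 m

S_c ≈ 49.4 mm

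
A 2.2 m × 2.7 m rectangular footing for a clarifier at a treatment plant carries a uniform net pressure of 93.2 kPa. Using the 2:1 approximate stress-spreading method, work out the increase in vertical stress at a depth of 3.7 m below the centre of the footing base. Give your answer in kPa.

By the 2:1 method the load spreads at 1 horizontal : 2 vertical, so at depth z the loaded area has grown by z in each plan dimension:
Δσ = qBL/((B+z)(L+z)) = 93.2×2.2×2.7/((2.2+3.7)(2.7+3.7)) = 14.661 kPa

Δσ_z ≈ 14.7 kPa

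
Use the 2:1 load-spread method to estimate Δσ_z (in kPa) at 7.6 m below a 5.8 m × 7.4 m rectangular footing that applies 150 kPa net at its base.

Δσ_z ≈ 32 kPa

By the 2:1 method the load spreads at 1 horizontal : 2 vertical, so at depth z the loaded area has grown by z in each plan dimension:
Δσ = qBL/((B+z)(L+z)) = 150×5.8×7.4/((5.8+7.6)(7.4+7.6)) = 32.03 kPa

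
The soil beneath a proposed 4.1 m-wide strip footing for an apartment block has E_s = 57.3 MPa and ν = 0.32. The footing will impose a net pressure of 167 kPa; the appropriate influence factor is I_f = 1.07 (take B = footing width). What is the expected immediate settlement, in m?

S_e ≈ 0.0115 m

Immediate (elastic) settlement: S_e = q·B·(1−ν²)/E_s · I_f.
E_s = 57.3 MPa = 57300 kPa.
S_e = 167 × 4.1 × (1 − 0.32²) / 57300 × 1.07
    = 167 × 4.1 × 0.8976 / 57300 × 1.07
    = 0.01148 m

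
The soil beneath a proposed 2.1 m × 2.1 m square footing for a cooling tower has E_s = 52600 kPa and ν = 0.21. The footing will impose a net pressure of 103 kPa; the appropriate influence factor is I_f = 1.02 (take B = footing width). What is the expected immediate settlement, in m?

S_e ≈ 0.00401 m

Immediate (elastic) settlement: S_e = q·B·(1−ν²)/E_s · I_f.
S_e = 103 × 2.1 × (1 − 0.21²) / 52600 × 1.02
    = 103 × 2.1 × 0.9559 / 52600 × 1.02
    = 0.004009 m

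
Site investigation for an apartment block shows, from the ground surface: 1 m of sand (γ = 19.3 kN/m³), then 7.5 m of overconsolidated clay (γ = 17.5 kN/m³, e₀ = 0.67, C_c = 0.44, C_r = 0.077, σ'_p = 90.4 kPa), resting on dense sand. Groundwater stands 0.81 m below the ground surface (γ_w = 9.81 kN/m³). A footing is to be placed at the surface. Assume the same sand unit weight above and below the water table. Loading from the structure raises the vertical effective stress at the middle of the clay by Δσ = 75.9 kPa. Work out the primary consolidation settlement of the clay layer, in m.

S_c ≈ 0.359 m

Mid-depth of clay below the ground surface: z = 1 + 7.5/2 = 4.75 m.
Total vertical stress at mid-clay: σ_v = 19.3×1 + 17.5×3.75 = 84.925 kPa.
Pore pressure: u = 9.81×(4.75 − 0.81) = 38.651 kPa.
Initial effective stress: σ'_0 = σ_v − u = 84.925 − 38.651 = 46.274 kPa.
Final effective stress: σ'_f = 46.274 + 75.9 = 122.17 kPa.
σ'_f = 122.17 > σ'_p = 90.4 kPa, so the stress path crosses the preconsolidation pressure — recompression up to σ'_p, then virgin compression beyond:
S_c = H/(1+e₀)·[C_r·log₁₀(σ'_p/σ'_0) + C_c·log₁₀(σ'_f/σ'_p)]
    = 7.5/1.67 × [0.077×log₁₀(90.4/46.274) + 0.44×log₁₀(122.17/90.4)]
    = 4.491 × [0.022394 + 0.05755] = 0.359 m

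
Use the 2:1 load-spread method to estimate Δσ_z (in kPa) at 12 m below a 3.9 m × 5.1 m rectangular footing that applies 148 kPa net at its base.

By the 2:1 method the load spreads at 1 horizontal : 2 vertical, so at depth z the loaded area has grown by z in each plan dimension:
Δσ = qBL/((B+z)(L+z)) = 148×3.9×5.1/((3.9+12)(5.1+12)) = 10.827 kPa

Δσ_z ≈ 10.8 kPa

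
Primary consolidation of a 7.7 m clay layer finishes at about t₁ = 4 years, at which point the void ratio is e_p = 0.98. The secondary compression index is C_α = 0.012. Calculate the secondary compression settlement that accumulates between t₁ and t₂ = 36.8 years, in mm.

Secondary compression: S_s = C_α·H/(1+e_p)·log₁₀(t₂/t₁)
S_s = 0.012×7.7/(1+0.98)×log₁₀(36.8/4)
    = 0.04667 × 0.9638 = 0.04498 m

S_s ≈ 45 mm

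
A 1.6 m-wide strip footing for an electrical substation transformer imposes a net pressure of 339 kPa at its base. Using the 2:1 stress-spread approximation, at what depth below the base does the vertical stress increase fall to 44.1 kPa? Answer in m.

2:1 spreading — at depth z the loaded area has grown by z in each plan dimension:
qB/(B+z) = Δσ_z ⇒ z = qB/Δσ_z − B = 339×1.6/44.1 − 1.6 = 10.7 m

z ≈ 10.7 m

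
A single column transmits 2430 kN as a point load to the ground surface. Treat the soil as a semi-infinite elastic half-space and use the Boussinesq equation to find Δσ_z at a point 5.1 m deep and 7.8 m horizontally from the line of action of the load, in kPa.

Boussinesq vertical stress below a point load on an elastic half-space:
Δσ_z = 3P/(2πz²) · [1 + (r/z)²]^(−5/2)
r/z = 7.8/5.1 = 1.5294; [1+(r/z)²]^(−5/2) = 0.049082.
Δσ_z = 3×2430/(2π×5.1²) × 0.049082 = 44.607 × 0.049082 = 2.189 kPa

Δσ_z ≈ 2.19 kPa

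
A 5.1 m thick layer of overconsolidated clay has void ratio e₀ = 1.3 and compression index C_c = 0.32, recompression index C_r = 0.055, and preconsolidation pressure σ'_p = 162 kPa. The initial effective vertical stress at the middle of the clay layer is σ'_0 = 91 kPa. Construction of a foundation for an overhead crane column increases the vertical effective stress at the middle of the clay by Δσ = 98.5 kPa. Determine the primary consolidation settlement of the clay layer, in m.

Final effective stress: σ'_f = 91 + 98.5 = 189.5 kPa.
σ'_f = 189.5 > σ'_p = 162 kPa, so the stress path crosses the preconsolidation pressure — recompression up to σ'_p, then virgin compression beyond:
S_c = H/(1+e₀)·[C_r·log₁₀(σ'_p/σ'_0) + C_c·log₁₀(σ'_f/σ'_p)]
    = 5.1/2.3 × [0.055×log₁₀(162/91) + 0.32×log₁₀(189.5/162)]
    = 2.2174 × [0.013776 + 0.02179] = 0.07886 m

S_c ≈ 0.0789 m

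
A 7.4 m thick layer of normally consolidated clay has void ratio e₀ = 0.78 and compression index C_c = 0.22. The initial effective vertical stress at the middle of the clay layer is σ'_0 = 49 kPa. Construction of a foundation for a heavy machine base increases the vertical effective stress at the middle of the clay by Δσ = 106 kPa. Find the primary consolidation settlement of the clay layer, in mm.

S_c ≈ 457 mm

Final effective stress: σ'_f = σ'_0 + Δσ = 49 + 106 = 155 kPa.
Normally consolidated clay, so the full stress increment lies on the virgin compression line:
S_c = C_c·H/(1+e₀)·log₁₀(σ'_f/σ'_0) = 0.22×7.4/(1+0.78)×log₁₀(155/49)
    = 0.91461 × 0.50014 = 0.4574 m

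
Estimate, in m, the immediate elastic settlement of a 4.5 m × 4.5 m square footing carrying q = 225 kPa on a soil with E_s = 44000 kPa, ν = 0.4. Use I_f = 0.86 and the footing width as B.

Immediate (elastic) settlement: S_e = q·B·(1−ν²)/E_s · I_f.
S_e = 225 × 4.5 × (1 − 0.4²) / 44000 × 0.86
    = 225 × 4.5 × 0.84 / 44000 × 0.86
    = 0.01662 m

S_e ≈ 0.0166 m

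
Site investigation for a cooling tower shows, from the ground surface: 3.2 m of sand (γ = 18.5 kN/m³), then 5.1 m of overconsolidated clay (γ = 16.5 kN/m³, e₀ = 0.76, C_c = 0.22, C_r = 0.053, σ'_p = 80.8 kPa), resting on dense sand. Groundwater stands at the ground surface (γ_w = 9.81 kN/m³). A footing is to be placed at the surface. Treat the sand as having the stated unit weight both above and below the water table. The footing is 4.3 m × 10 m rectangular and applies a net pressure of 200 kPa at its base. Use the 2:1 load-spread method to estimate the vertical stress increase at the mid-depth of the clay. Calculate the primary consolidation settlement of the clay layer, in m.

Mid-depth of clay below the ground surface: z = 3.2 + 5.1/2 = 5.75 m.
Total vertical stress at mid-clay: σ_v = 18.5×3.2 + 16.5×2.55 = 101.28 kPa.
Pore pressure: u = 9.81×(5.75 − 0) = 56.408 kPa.
Initial effective stress: σ'_0 = σ_v − u = 101.28 − 56.408 = 44.872 kPa.
Stress increase at mid-clay by the 2:1 spreading method:
Δσ = qBL/((B+z)(L+z)) = 200×4.3×10/((4.3+5.75)(10+5.75)) = 54.332 kPa
Final effective stress: σ'_f = 44.872 + 54.332 = 99.204 kPa.
σ'_f = 99.204 > σ'_p = 80.8 kPa, so the stress path crosses the preconsolidation pressure — recompression up to σ'_p, then virgin compression beyond:
S_c = H/(1+e₀)·[C_r·log₁₀(σ'_p/σ'_0) + C_c·log₁₀(σ'_f/σ'_p)]
    = 5.1/1.76 × [0.053×log₁₀(80.8/44.872) + 0.22×log₁₀(99.204/80.8)]
    = 2.8977 × [0.013538 + 0.019606] = 0.09604 m

S_c ≈ 0.096 m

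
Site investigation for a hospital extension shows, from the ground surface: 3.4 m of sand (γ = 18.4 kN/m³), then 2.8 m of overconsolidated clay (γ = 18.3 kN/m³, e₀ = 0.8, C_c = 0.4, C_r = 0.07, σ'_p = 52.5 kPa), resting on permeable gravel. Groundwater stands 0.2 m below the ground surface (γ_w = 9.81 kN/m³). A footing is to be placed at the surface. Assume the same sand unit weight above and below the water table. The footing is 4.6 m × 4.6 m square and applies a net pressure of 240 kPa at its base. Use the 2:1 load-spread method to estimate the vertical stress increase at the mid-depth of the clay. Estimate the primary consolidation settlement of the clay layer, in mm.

Mid-depth of clay below the ground surface: z = 3.4 + 2.8/2 = 4.8 m.
Total vertical stress at mid-clay: σ_v = 18.4×3.4 + 18.3×1.4 = 88.18 kPa.
Pore pressure: u = 9.81×(4.8 − 0.2) = 45.126 kPa.
Initial effective stress: σ'_0 = σ_v − u = 88.18 − 45.126 = 43.054 kPa.
Stress increase at mid-clay by the 2:1 spreading method:
Δσ = qBL/((B+z)(L+z)) = 240×4.6×4.6/((4.6+4.8)(4.6+4.8)) = 57.474 kPa
Final effective stress: σ'_f = 43.054 + 57.474 = 100.53 kPa.
σ'_f = 100.53 > σ'_p = 52.5 kPa, so the stress path crosses the preconsolidation pressure — recompression up to σ'_p, then virgin compression beyond:
S_c = H/(1+e₀)·[C_r·log₁₀(σ'_p/σ'_0) + C_c·log₁₀(σ'_f/σ'_p)]
    = 2.8/1.8 × [0.07×log₁₀(52.5/43.054) + 0.4×log₁₀(100.53/52.5)]
    = 1.5556 × [0.0060302 + 0.11285] = 0.1849 m

S_c ≈ 185 mm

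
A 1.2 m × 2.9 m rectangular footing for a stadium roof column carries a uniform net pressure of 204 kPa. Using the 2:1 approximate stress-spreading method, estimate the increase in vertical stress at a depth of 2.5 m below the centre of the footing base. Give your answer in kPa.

By the 2:1 method the load spreads at 1 horizontal : 2 vertical, so at depth z the loaded area has grown by z in each plan dimension:
Δσ = qBL/((B+z)(L+z)) = 204×1.2×2.9/((1.2+2.5)(2.9+2.5)) = 35.532 kPa

Δσ_z ≈ 35.5 kPa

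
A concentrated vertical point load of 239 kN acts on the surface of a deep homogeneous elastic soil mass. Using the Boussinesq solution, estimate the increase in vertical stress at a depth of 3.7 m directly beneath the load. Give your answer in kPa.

Boussinesq vertical stress below a point load on an elastic half-space:
Δσ_z = 3P/(2πz²) · [1 + (r/z)²]^(−5/2)
r/z = 0/3.7 = 0; [1+(r/z)²]^(−5/2) = 1.
Δσ_z = 3×239/(2π×3.7²) × 1 = 8.3356 × 1 = 8.336 kPa

Δσ_z ≈ 8.34 kPa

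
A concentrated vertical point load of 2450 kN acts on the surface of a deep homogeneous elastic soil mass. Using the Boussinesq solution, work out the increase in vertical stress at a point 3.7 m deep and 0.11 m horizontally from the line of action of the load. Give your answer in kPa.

Δσ_z ≈ 85.3 kPa

Boussinesq vertical stress below a point load on an elastic half-space:
Δσ_z = 3P/(2πz²) · [1 + (r/z)²]^(−5/2)
r/z = 0.11/3.7 = 0.02973; [1+(r/z)²]^(−5/2) = 0.99779.
Δσ_z = 3×2450/(2π×3.7²) × 0.99779 = 85.448 × 0.99779 = 85.26 kPa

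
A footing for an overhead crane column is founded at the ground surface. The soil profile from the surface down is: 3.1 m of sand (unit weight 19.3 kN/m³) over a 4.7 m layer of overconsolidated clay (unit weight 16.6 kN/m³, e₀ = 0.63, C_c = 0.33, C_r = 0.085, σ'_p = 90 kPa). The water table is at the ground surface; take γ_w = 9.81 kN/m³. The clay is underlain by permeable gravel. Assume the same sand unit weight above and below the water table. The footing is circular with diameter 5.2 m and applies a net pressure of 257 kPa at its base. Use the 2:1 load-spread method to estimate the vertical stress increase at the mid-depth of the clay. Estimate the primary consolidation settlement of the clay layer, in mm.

S_c ≈ 143 mm

Mid-depth of clay below the ground surface: z = 3.1 + 4.7/2 = 5.45 m.
Total vertical stress at mid-clay: σ_v = 19.3×3.1 + 16.6×2.35 = 98.84 kPa.
Pore pressure: u = 9.81×(5.45 − 0) = 53.465 kPa.
Initial effective stress: σ'_0 = σ_v − u = 98.84 − 53.465 = 45.375 kPa.
Stress increase at mid-clay by the 2:1 spreading method:
Δσ ≈ qD²/(D+z)² = 257×5.2²/(5.2+5.45)² = 61.269 kPa
Final effective stress: σ'_f = 45.375 + 61.269 = 106.64 kPa.
σ'_f = 106.64 > σ'_p = 90 kPa, so the stress path crosses the preconsolidation pressure — recompression up to σ'_p, then virgin compression beyond:
S_c = H/(1+e₀)·[C_r·log₁₀(σ'_p/σ'_0) + C_c·log₁₀(σ'_f/σ'_p)]
    = 4.7/1.63 × [0.085×log₁₀(90/45.375) + 0.33×log₁₀(106.64/90)]
    = 2.8834 × [0.025281 + 0.024314] = 0.143 m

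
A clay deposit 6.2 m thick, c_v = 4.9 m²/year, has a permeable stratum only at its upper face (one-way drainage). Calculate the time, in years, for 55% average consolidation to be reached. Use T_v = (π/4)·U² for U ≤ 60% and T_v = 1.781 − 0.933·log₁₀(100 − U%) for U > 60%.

t ≈ 1.86 years

Drainage path length: H_d = H = 6.2 m (single drainage).
U ≤ 60%: T_v = (π/4)·U² = (π/4)×0.55² = 0.23758.
t = T_v·H_d²/c_v = 0.23758×6.2²/4.9 = 1.864 years.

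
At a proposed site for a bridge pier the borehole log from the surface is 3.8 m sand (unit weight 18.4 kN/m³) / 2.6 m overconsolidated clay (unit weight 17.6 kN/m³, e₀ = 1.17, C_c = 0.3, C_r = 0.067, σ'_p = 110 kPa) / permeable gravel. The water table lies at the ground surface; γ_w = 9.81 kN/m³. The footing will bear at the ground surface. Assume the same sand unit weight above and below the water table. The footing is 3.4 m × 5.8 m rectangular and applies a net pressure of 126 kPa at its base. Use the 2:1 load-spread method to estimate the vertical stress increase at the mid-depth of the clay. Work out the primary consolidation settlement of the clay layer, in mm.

Mid-depth of clay below the ground surface: z = 3.8 + 2.6/2 = 5.1 m.
Total vertical stress at mid-clay: σ_v = 18.4×3.8 + 17.6×1.3 = 92.8 kPa.
Pore pressure: u = 9.81×(5.1 − 0) = 50.031 kPa.
Initial effective stress: σ'_0 = σ_v − u = 92.8 − 50.031 = 42.769 kPa.
Stress increase at mid-clay by the 2:1 spreading method:
Δσ = qBL/((B+z)(L+z)) = 126×3.4×5.8/((3.4+5.1)(5.8+5.1)) = 26.818 kPa
Final effective stress: σ'_f = 42.769 + 26.818 = 69.587 kPa.
σ'_f = 69.587 ≤ σ'_p = 110 kPa, so the clay remains overconsolidated and only the recompression index applies:
S_c = C_r·H/(1+e₀)·log₁₀(σ'_f/σ'_0) = 0.067×2.6/2.17×log₁₀(69.587/42.769)
    = 0.080279 × 0.2114 = 0.01697 m

S_c ≈ 17 mm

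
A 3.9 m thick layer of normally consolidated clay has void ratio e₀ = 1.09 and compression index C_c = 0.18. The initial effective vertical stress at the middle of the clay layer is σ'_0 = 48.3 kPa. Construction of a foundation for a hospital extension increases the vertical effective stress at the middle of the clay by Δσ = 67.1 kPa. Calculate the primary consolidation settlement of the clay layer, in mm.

Final effective stress: σ'_f = σ'_0 + Δσ = 48.3 + 67.1 = 115.4 kPa.
Normally consolidated clay, so the full stress increment lies on the virgin compression line:
S_c = C_c·H/(1+e₀)·log₁₀(σ'_f/σ'_0) = 0.18×3.9/(1+1.09)×log₁₀(115.4/48.3)
    = 0.33589 × 0.37826 = 0.1271 m

S_c ≈ 127 mm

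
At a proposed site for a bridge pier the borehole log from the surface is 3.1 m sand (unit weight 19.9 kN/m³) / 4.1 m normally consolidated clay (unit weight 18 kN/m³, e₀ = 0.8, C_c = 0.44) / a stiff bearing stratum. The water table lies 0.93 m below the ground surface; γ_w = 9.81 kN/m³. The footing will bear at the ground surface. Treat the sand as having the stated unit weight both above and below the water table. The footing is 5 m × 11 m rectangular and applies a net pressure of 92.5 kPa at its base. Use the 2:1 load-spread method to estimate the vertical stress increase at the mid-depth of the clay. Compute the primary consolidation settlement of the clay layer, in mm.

Mid-depth of clay below the ground surface: z = 3.1 + 4.1/2 = 5.15 m.
Total vertical stress at mid-clay: σ_v = 19.9×3.1 + 18×2.05 = 98.59 kPa.
Pore pressure: u = 9.81×(5.15 − 0.93) = 41.398 kPa.
Initial effective stress: σ'_0 = σ_v − u = 98.59 − 41.398 = 57.192 kPa.
Stress increase at mid-clay by the 2:1 spreading method:
Δσ = qBL/((B+z)(L+z)) = 92.5×5×11/((5+5.15)(11+5.15)) = 31.036 kPa
Final effective stress: σ'_f = σ'_0 + Δσ = 57.192 + 31.036 = 88.228 kPa.
Normally consolidated clay, so the full stress increment lies on the virgin compression line:
S_c = C_c·H/(1+e₀)·log₁₀(σ'_f/σ'_0) = 0.44×4.1/(1+0.8)×log₁₀(88.228/57.192)
    = 1.0022 × 0.18827 = 0.1887 m

S_c ≈ 189 mm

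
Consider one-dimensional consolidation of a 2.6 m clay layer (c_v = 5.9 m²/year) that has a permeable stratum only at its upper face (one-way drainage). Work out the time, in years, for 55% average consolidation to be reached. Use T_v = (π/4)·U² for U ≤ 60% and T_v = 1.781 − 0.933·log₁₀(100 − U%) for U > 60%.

t ≈ 0.272 years

Drainage path length: H_d = H = 2.6 m (single drainage).
U ≤ 60%: T_v = (π/4)·U² = (π/4)×0.55² = 0.23758.
t = T_v·H_d²/c_v = 0.23758×2.6²/5.9 = 0.2722 years.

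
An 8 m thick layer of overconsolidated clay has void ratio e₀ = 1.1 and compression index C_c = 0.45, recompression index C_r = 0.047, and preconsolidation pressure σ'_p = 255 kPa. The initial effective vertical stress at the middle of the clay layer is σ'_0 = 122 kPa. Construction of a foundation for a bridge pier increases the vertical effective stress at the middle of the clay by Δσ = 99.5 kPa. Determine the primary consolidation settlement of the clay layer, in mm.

Final effective stress: σ'_f = 122 + 99.5 = 221.5 kPa.
σ'_f = 221.5 ≤ σ'_p = 255 kPa, so the clay remains overconsolidated and only the recompression index applies:
S_c = C_r·H/(1+e₀)·log₁₀(σ'_f/σ'_0) = 0.047×8/2.1×log₁₀(221.5/122)
    = 0.17905 × 0.25901 = 0.04637 m

S_c ≈ 46.4 mm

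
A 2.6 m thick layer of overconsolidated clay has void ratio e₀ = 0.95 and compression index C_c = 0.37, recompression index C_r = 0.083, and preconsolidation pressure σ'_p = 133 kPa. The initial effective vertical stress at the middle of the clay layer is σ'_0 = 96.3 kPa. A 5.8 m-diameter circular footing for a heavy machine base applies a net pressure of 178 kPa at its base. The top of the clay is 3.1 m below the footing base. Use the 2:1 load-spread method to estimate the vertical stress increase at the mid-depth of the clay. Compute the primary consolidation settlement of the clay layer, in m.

Mid-depth of clay below the footing base: z = 3.1 + 2.6/2 = 4.4 m.
Stress increase at mid-clay by the 2:1 spreading method:
Δσ ≈ qD²/(D+z)² = 178×5.8²/(5.8+4.4)² = 57.554 kPa
Final effective stress: σ'_f = 96.3 + 57.554 = 153.85 kPa.
σ'_f = 153.85 > σ'_p = 133 kPa, so the stress path crosses the preconsolidation pressure — recompression up to σ'_p, then virgin compression beyond:
S_c = H/(1+e₀)·[C_r·log₁₀(σ'_p/σ'_0) + C_c·log₁₀(σ'_f/σ'_p)]
    = 2.6/1.95 × [0.083×log₁₀(133/96.3) + 0.37×log₁₀(153.85/133)]
    = 1.3333 × [0.011639 + 0.023401] = 0.04672 m

S_c ≈ 0.0467 m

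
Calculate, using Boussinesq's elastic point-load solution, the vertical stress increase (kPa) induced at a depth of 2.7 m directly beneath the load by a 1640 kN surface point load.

Δσ_z ≈ 107 kPa

Boussinesq vertical stress below a point load on an elastic half-space:
Δσ_z = 3P/(2πz²) · [1 + (r/z)²]^(−5/2)
r/z = 0/2.7 = 0; [1+(r/z)²]^(−5/2) = 1.
Δσ_z = 3×1640/(2π×2.7²) × 1 = 107.41 × 1 = 107.4 kPa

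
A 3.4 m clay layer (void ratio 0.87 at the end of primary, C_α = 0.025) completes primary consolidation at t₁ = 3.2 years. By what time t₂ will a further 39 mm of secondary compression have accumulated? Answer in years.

t₂ ≈ 23.1 years

S_s = C_α·H/(1+e_p)·log₁₀(t₂/t₁) ⇒ log₁₀(t₂/t₁) = S_s·(1+e_p)/(C_α·H).
log₁₀(t₂/t₁) = 0.039 × (1+0.87) / (0.025×3.4) = 0.858
t₂ = t₁ × 10^0.858 = 3.2 × 7.211 = 23.08 years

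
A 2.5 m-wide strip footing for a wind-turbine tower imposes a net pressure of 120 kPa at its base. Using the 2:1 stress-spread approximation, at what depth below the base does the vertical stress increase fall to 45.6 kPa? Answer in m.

z ≈ 4.08 m

2:1 spreading — at depth z the loaded area has grown by z in each plan dimension:
qB/(B+z) = Δσ_z ⇒ z = qB/Δσ_z − B = 120×2.5/45.6 − 2.5 = 4.079 m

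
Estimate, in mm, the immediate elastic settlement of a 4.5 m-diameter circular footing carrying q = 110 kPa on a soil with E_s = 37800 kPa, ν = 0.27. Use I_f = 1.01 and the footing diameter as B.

S_e ≈ 12.3 mm

Immediate (elastic) settlement: S_e = q·B·(1−ν²)/E_s · I_f.
S_e = 110 × 4.5 × (1 − 0.27²) / 37800 × 1.01
    = 110 × 4.5 × 0.9271 / 37800 × 1.01
    = 0.01226 m = 12.26 mm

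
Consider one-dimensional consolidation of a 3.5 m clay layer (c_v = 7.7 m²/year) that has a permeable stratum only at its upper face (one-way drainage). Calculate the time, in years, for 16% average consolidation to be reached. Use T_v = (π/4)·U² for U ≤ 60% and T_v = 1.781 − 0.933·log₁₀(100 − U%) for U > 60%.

t ≈ 0.032 years

Drainage path length: H_d = H = 3.5 m (single drainage).
U ≤ 60%: T_v = (π/4)·U² = (π/4)×0.16² = 0.020106.
t = T_v·H_d²/c_v = 0.020106×3.5²/7.7 = 0.03199 years.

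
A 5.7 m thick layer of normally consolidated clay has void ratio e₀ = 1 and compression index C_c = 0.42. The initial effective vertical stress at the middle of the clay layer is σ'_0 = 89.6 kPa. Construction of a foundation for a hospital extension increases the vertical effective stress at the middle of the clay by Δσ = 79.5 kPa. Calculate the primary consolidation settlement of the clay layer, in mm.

Final effective stress: σ'_f = σ'_0 + Δσ = 89.6 + 79.5 = 169.1 kPa.
Normally consolidated clay, so the full stress increment lies on the virgin compression line:
S_c = C_c·H/(1+e₀)·log₁₀(σ'_f/σ'_0) = 0.42×5.7/(1+1)×log₁₀(169.1/89.6)
    = 1.197 × 0.27584 = 0.3302 m

S_c ≈ 330 mm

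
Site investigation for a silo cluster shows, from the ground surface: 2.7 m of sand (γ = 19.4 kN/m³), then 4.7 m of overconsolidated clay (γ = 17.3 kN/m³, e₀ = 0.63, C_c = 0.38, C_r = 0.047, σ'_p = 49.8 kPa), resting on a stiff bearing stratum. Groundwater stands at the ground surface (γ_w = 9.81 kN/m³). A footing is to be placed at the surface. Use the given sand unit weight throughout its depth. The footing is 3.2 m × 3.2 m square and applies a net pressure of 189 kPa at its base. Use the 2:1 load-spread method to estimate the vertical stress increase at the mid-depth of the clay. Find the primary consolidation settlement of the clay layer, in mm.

S_c ≈ 183 mm

Mid-depth of clay below the ground surface: z = 2.7 + 4.7/2 = 5.05 m.
Total vertical stress at mid-clay: σ_v = 19.4×2.7 + 17.3×2.35 = 93.035 kPa.
Pore pressure: u = 9.81×(5.05 − 0) = 49.541 kPa.
Initial effective stress: σ'_0 = σ_v − u = 93.035 − 49.541 = 43.494 kPa.
Stress increase at mid-clay by the 2:1 spreading method:
Δσ = qBL/((B+z)(L+z)) = 189×3.2×3.2/((3.2+5.05)(3.2+5.05)) = 28.435 kPa
Final effective stress: σ'_f = 43.494 + 28.435 = 71.929 kPa.
σ'_f = 71.929 > σ'_p = 49.8 kPa, so the stress path crosses the preconsolidation pressure — recompression up to σ'_p, then virgin compression beyond:
S_c = H/(1+e₀)·[C_r·log₁₀(σ'_p/σ'_0) + C_c·log₁₀(σ'_f/σ'_p)]
    = 4.7/1.63 × [0.047×log₁₀(49.8/43.494) + 0.38×log₁₀(71.929/49.8)]
    = 2.8834 × [0.0027636 + 0.060676] = 0.1829 m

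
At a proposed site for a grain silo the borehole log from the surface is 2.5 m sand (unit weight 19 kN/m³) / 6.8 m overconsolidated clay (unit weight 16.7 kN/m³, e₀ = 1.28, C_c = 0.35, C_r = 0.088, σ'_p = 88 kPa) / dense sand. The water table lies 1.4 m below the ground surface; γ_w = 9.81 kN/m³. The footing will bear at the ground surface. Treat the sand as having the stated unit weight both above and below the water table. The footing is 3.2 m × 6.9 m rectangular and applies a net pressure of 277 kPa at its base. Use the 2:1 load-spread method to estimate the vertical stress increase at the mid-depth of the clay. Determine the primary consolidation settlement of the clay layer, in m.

Mid-depth of clay below the ground surface: z = 2.5 + 6.8/2 = 5.9 m.
Total vertical stress at mid-clay: σ_v = 19×2.5 + 16.7×3.4 = 104.28 kPa.
Pore pressure: u = 9.81×(5.9 − 1.4) = 44.145 kPa.
Initial effective stress: σ'_0 = σ_v − u = 104.28 − 44.145 = 60.135 kPa.
Stress increase at mid-clay by the 2:1 spreading method:
Δσ = qBL/((B+z)(L+z)) = 277×3.2×6.9/((3.2+5.9)(6.9+5.9)) = 52.508 kPa
Final effective stress: σ'_f = 60.135 + 52.508 = 112.64 kPa.
σ'_f = 112.64 > σ'_p = 88 kPa, so the stress path crosses the preconsolidation pressure — recompression up to σ'_p, then virgin compression beyond:
S_c = H/(1+e₀)·[C_r·log₁₀(σ'_p/σ'_0) + C_c·log₁₀(σ'_f/σ'_p)]
    = 6.8/2.28 × [0.088×log₁₀(88/60.135) + 0.35×log₁₀(112.64/88)]
    = 2.9825 × [0.014551 + 0.037523] = 0.1553 m

S_c ≈ 0.155 m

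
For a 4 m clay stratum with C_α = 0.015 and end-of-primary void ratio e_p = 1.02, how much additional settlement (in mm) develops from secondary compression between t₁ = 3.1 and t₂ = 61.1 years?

S_s ≈ 38.5 mm

Secondary compression: S_s = C_α·H/(1+e_p)·log₁₀(t₂/t₁)
S_s = 0.015×4/(1+1.02)×log₁₀(61.1/3.1)
    = 0.0297 × 1.295 = 0.03846 m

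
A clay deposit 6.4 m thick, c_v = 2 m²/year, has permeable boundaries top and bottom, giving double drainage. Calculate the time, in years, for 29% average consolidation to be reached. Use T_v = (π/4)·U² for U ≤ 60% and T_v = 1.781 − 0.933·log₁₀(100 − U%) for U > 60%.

Drainage path length: H_d = H/2 = 3.2 m (double drainage).
U ≤ 60%: T_v = (π/4)·U² = (π/4)×0.29² = 0.066052.
t = T_v·H_d²/c_v = 0.066052×3.2²/2 = 0.3382 years.

t ≈ 0.338 years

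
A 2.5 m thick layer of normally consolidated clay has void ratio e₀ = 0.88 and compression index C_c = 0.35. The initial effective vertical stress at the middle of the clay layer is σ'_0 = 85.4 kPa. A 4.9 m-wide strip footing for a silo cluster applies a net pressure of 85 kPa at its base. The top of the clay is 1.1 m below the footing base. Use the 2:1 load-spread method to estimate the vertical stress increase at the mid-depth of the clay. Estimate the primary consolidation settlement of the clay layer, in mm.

Mid-depth of clay below the footing base: z = 1.1 + 2.5/2 = 2.35 m.
Stress increase at mid-clay by the 2:1 spreading method:
Δσ = qB/(B+z) = 85×4.9/(4.9+2.35) = 57.448 kPa
Final effective stress: σ'_f = σ'_0 + Δσ = 85.4 + 57.448 = 142.85 kPa.
Normally consolidated clay, so the full stress increment lies on the virgin compression line:
S_c = C_c·H/(1+e₀)·log₁₀(σ'_f/σ'_0) = 0.35×2.5/(1+0.88)×log₁₀(142.85/85.4)
    = 0.46543 × 0.22342 = 0.104 m

S_c ≈ 104 mm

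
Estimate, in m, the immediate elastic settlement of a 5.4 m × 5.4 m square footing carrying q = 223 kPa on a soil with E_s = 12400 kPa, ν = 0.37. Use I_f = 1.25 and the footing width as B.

S_e ≈ 0.105 m

Immediate (elastic) settlement: S_e = q·B·(1−ν²)/E_s · I_f.
S_e = 223 × 5.4 × (1 − 0.37²) / 12400 × 1.25
    = 223 × 5.4 × 0.8631 / 12400 × 1.25
    = 0.1048 m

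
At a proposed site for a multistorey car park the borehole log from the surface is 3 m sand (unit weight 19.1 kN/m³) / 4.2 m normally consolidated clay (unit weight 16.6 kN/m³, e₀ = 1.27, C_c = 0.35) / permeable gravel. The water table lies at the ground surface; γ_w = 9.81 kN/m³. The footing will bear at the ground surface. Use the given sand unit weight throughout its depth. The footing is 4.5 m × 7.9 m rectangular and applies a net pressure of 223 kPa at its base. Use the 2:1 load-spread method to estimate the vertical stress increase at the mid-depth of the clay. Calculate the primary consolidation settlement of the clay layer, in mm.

Mid-depth of clay below the ground surface: z = 3 + 4.2/2 = 5.1 m.
Total vertical stress at mid-clay: σ_v = 19.1×3 + 16.6×2.1 = 92.16 kPa.
Pore pressure: u = 9.81×(5.1 − 0) = 50.031 kPa.
Initial effective stress: σ'_0 = σ_v − u = 92.16 − 50.031 = 42.129 kPa.
Stress increase at mid-clay by the 2:1 spreading method:
Δσ = qBL/((B+z)(L+z)) = 223×4.5×7.9/((4.5+5.1)(7.9+5.1)) = 63.523 kPa
Final effective stress: σ'_f = σ'_0 + Δσ = 42.129 + 63.523 = 105.65 kPa.
Normally consolidated clay, so the full stress increment lies on the virgin compression line:
S_c = C_c·H/(1+e₀)·log₁₀(σ'_f/σ'_0) = 0.35×4.2/(1+1.27)×log₁₀(105.65/42.129)
    = 0.64758 × 0.39929 = 0.2586 m

S_c ≈ 259 mm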